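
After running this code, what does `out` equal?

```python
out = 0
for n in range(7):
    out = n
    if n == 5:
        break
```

Let's trace through this code step by step.

Initialize: out = 0
Entering loop: for n in range(7):

After execution: out = 5
5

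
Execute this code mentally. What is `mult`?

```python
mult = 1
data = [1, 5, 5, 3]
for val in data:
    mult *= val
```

Let's trace through this code step by step.

Initialize: mult = 1
Initialize: data = [1, 5, 5, 3]
Entering loop: for val in data:

After execution: mult = 75
75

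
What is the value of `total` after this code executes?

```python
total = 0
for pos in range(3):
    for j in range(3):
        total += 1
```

Let's trace through this code step by step.

Initialize: total = 0
Entering loop: for pos in range(3):

After execution: total = 9
9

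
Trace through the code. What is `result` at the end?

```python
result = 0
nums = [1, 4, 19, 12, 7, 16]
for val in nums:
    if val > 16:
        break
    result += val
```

Let's trace through this code step by step.

Initialize: result = 0
Initialize: nums = [1, 4, 19, 12, 7, 16]
Entering loop: for val in nums:

After execution: result = 5
5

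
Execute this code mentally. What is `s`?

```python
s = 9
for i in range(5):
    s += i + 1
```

Let's trace through this code step by step.

Initialize: s = 9
Entering loop: for i in range(5):

After execution: s = 24
24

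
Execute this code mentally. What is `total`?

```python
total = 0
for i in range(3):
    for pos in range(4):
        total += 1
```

Let's trace through this code step by step.

Initialize: total = 0
Entering loop: for i in range(3):

After execution: total = 12
12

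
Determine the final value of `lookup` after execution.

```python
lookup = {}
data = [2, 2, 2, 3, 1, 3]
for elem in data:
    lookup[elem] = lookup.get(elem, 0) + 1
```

Let's trace through this code step by step.

Initialize: lookup = {}
Initialize: data = [2, 2, 2, 3, 1, 3]
Entering loop: for elem in data:

After execution: lookup = {2: 3, 3: 2, 1: 1}
{2: 3, 3: 2, 1: 1}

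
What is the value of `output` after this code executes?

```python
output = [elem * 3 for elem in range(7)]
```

Let's trace through this code step by step.

Initialize: output = [elem * 3 for elem in range(7)]

After execution: output = [0, 3, 6, 9, 12, 15, 18]
[0, 3, 6, 9, 12, 15, 18]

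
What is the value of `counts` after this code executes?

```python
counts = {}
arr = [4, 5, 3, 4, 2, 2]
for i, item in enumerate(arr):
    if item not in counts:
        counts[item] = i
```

Let's trace through this code step by step.

Initialize: counts = {}
Initialize: arr = [4, 5, 3, 4, 2, 2]
Entering loop: for i, item in enumerate(arr):

After execution: counts = {4: 0, 5: 1, 3: 2, 2: 4}
{4: 0, 5: 1, 3: 2, 2: 4}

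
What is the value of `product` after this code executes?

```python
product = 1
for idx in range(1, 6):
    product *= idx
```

Let's trace through this code step by step.

Initialize: product = 1
Entering loop: for idx in range(1, 6):

After execution: product = 120
120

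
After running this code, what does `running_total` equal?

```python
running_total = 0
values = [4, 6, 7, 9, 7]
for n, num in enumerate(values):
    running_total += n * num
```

Let's trace through this code step by step.

Initialize: running_total = 0
Initialize: values = [4, 6, 7, 9, 7]
Entering loop: for n, num in enumerate(values):

After execution: running_total = 75
75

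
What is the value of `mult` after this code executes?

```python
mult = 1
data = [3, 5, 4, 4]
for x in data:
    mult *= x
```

Let's trace through this code step by step.

Initialize: mult = 1
Initialize: data = [3, 5, 4, 4]
Entering loop: for x in data:

After execution: mult = 240
240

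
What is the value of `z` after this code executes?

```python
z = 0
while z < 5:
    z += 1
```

Let's trace through this code step by step.

Initialize: z = 0
Entering loop: while z < 5:

After execution: z = 5
5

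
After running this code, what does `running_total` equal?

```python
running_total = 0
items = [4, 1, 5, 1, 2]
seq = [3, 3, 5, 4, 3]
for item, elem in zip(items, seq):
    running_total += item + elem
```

Let's trace through this code step by step.

Initialize: running_total = 0
Initialize: items = [4, 1, 5, 1, 2]
Initialize: seq = [3, 3, 5, 4, 3]
Entering loop: for item, elem in zip(items, seq):

After execution: running_total = 31
31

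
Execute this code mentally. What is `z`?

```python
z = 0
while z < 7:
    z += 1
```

Let's trace through this code step by step.

Initialize: z = 0
Entering loop: while z < 7:

After execution: z = 7
7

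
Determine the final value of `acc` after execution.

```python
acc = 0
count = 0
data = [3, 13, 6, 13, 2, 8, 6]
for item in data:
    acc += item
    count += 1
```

Let's trace through this code step by step.

Initialize: acc = 0
Initialize: count = 0
Initialize: data = [3, 13, 6, 13, 2, 8, 6]
Entering loop: for item in data:

After execution: acc = 51
51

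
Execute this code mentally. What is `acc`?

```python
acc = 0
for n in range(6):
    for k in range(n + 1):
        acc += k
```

Let's trace through this code step by step.

Initialize: acc = 0
Entering loop: for n in range(6):

After execution: acc = 35
35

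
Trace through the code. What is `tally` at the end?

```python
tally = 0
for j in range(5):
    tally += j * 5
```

Let's trace through this code step by step.

Initialize: tally = 0
Entering loop: for j in range(5):

After execution: tally = 50
50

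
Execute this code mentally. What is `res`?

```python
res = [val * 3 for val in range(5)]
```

Let's trace through this code step by step.

Initialize: res = [val * 3 for val in range(5)]

After execution: res = [0, 3, 6, 9, 12]
[0, 3, 6, 9, 12]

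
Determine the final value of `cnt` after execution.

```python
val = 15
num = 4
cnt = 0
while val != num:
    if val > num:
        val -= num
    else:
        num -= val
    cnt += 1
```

Let's trace through this code step by step.

Initialize: val = 15
Initialize: num = 4
Initialize: cnt = 0
Entering loop: while val != num:

After execution: cnt = 6
6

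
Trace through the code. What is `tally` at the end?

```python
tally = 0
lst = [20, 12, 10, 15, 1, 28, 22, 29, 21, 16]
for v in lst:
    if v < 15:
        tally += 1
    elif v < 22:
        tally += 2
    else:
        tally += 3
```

Let's trace through this code step by step.

Initialize: tally = 0
Initialize: lst = [20, 12, 10, 15, 1, 28, 22, 29, 21, 16]
Entering loop: for v in lst:

After execution: tally = 20
20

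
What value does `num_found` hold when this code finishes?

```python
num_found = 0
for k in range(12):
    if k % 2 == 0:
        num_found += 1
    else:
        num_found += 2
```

Let's trace through this code step by step.

Initialize: num_found = 0
Entering loop: for k in range(12):

After execution: num_found = 18
18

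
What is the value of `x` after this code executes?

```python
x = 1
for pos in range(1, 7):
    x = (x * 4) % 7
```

Let's trace through this code step by step.

Initialize: x = 1
Entering loop: for pos in range(1, 7):

After execution: x = 1
1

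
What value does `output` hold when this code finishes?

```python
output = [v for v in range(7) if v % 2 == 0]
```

Let's trace through this code step by step.

Initialize: output = [v for v in range(7) if v % 2 == 0]

After execution: output = [0, 2, 4, 6]
[0, 2, 4, 6]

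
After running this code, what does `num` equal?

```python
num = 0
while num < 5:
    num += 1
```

Let's trace through this code step by step.

Initialize: num = 0
Entering loop: while num < 5:

After execution: num = 5
5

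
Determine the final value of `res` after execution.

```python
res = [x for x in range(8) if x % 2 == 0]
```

Let's trace through this code step by step.

Initialize: res = [x for x in range(8) if x % 2 == 0]

After execution: res = [0, 2, 4, 6]
[0, 2, 4, 6]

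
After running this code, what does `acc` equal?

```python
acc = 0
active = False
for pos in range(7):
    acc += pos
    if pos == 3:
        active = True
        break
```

Let's trace through this code step by step.

Initialize: acc = 0
Initialize: active = False
Entering loop: for pos in range(7):

After execution: acc = 6
6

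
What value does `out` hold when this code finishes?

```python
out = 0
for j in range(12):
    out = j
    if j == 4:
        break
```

Let's trace through this code step by step.

Initialize: out = 0
Entering loop: for j in range(12):

After execution: out = 4
4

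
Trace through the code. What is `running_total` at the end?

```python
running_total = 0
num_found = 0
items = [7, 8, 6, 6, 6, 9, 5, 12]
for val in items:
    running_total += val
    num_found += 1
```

Let's trace through this code step by step.

Initialize: running_total = 0
Initialize: num_found = 0
Initialize: items = [7, 8, 6, 6, 6, 9, 5, 12]
Entering loop: for val in items:

After execution: running_total = 59
59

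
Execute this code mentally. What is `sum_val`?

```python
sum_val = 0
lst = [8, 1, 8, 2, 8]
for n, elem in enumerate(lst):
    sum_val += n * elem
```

Let's trace through this code step by step.

Initialize: sum_val = 0
Initialize: lst = [8, 1, 8, 2, 8]
Entering loop: for n, elem in enumerate(lst):

After execution: sum_val = 55
55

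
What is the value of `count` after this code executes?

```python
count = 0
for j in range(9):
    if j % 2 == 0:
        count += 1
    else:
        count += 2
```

Let's trace through this code step by step.

Initialize: count = 0
Entering loop: for j in range(9):

After execution: count = 13
13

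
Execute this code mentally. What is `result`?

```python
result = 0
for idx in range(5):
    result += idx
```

Let's trace through this code step by step.

Initialize: result = 0
Entering loop: for idx in range(5):

After execution: result = 10
10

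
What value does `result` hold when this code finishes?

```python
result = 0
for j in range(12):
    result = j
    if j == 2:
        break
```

Let's trace through this code step by step.

Initialize: result = 0
Entering loop: for j in range(12):

After execution: result = 2
2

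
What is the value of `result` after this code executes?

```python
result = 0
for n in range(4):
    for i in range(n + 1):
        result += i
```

Let's trace through this code step by step.

Initialize: result = 0
Entering loop: for n in range(4):

After execution: result = 10
10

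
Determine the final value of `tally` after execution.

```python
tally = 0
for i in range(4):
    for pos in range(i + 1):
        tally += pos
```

Let's trace through this code step by step.

Initialize: tally = 0
Entering loop: for i in range(4):

After execution: tally = 10
10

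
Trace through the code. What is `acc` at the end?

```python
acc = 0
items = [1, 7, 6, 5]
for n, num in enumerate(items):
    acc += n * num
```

Let's trace through this code step by step.

Initialize: acc = 0
Initialize: items = [1, 7, 6, 5]
Entering loop: for n, num in enumerate(items):

After execution: acc = 34
34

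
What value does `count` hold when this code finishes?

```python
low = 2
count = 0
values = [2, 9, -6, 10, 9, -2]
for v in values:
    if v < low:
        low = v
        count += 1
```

Let's trace through this code step by step.

Initialize: low = 2
Initialize: count = 0
Initialize: values = [2, 9, -6, 10, 9, -2]
Entering loop: for v in values:

After execution: count = 1
1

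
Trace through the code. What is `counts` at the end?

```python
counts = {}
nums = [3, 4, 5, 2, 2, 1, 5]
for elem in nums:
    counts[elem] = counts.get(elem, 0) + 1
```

Let's trace through this code step by step.

Initialize: counts = {}
Initialize: nums = [3, 4, 5, 2, 2, 1, 5]
Entering loop: for elem in nums:

After execution: counts = {3: 1, 4: 1, 5: 2, 2: 2, 1: 1}
{3: 1, 4: 1, 5: 2, 2: 2, 1: 1}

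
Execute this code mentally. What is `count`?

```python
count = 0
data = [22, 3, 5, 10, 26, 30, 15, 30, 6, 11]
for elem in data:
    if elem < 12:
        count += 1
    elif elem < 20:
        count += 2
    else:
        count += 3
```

Let's trace through this code step by step.

Initialize: count = 0
Initialize: data = [22, 3, 5, 10, 26, 30, 15, 30, 6, 11]
Entering loop: for elem in data:

After execution: count = 19
19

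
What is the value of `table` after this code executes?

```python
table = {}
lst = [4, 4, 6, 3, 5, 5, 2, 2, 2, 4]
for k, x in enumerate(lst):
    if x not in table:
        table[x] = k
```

Let's trace through this code step by step.

Initialize: table = {}
Initialize: lst = [4, 4, 6, 3, 5, 5, 2, 2, 2, 4]
Entering loop: for k, x in enumerate(lst):

After execution: table = {4: 0, 6: 2, 3: 3, 5: 4, 2: 6}
{4: 0, 6: 2, 3: 3, 5: 4, 2: 6}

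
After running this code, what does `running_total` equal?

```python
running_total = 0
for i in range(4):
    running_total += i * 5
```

Let's trace through this code step by step.

Initialize: running_total = 0
Entering loop: for i in range(4):

After execution: running_total = 30
30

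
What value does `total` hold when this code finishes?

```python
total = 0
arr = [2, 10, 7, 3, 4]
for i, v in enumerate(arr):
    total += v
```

Let's trace through this code step by step.

Initialize: total = 0
Initialize: arr = [2, 10, 7, 3, 4]
Entering loop: for i, v in enumerate(arr):

After execution: total = 26
26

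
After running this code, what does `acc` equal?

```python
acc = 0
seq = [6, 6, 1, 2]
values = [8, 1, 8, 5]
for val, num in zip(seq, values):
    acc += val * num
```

Let's trace through this code step by step.

Initialize: acc = 0
Initialize: seq = [6, 6, 1, 2]
Initialize: values = [8, 1, 8, 5]
Entering loop: for val, num in zip(seq, values):

After execution: acc = 72
72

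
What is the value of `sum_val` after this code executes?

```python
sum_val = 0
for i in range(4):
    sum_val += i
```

Let's trace through this code step by step.

Initialize: sum_val = 0
Entering loop: for i in range(4):

After execution: sum_val = 6
6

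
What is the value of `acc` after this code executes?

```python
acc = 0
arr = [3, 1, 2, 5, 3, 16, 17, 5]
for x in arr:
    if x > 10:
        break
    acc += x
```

Let's trace through this code step by step.

Initialize: acc = 0
Initialize: arr = [3, 1, 2, 5, 3, 16, 17, 5]
Entering loop: for x in arr:

After execution: acc = 14
14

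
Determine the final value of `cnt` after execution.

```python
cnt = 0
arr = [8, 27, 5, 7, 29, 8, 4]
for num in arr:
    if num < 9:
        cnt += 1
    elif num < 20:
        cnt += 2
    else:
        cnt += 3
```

Let's trace through this code step by step.

Initialize: cnt = 0
Initialize: arr = [8, 27, 5, 7, 29, 8, 4]
Entering loop: for num in arr:

After execution: cnt = 11
11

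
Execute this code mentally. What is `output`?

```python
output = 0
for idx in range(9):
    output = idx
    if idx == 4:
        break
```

Let's trace through this code step by step.

Initialize: output = 0
Entering loop: for idx in range(9):

After execution: output = 4
4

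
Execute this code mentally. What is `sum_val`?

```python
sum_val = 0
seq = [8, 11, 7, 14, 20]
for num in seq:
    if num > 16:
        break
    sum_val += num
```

Let's trace through this code step by step.

Initialize: sum_val = 0
Initialize: seq = [8, 11, 7, 14, 20]
Entering loop: for num in seq:

After execution: sum_val = 40
40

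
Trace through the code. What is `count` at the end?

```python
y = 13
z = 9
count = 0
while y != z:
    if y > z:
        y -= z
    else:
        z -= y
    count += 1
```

Let's trace through this code step by step.

Initialize: y = 13
Initialize: z = 9
Initialize: count = 0
Entering loop: while y != z:

After execution: count = 6
6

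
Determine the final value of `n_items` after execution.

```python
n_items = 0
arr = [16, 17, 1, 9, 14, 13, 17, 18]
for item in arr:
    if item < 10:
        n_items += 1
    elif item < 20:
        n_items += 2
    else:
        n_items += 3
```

Let's trace through this code step by step.

Initialize: n_items = 0
Initialize: arr = [16, 17, 1, 9, 14, 13, 17, 18]
Entering loop: for item in arr:

After execution: n_items = 14
14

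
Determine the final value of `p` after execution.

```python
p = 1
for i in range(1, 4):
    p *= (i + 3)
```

Let's trace through this code step by step.

Initialize: p = 1
Entering loop: for i in range(1, 4):

After execution: p = 120
120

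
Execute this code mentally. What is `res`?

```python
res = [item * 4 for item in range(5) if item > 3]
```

Let's trace through this code step by step.

Initialize: res = [item * 4 for item in range(5) if item > 3]

After execution: res = [16]
[16]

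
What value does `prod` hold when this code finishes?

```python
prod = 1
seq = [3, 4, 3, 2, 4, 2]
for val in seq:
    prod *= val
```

Let's trace through this code step by step.

Initialize: prod = 1
Initialize: seq = [3, 4, 3, 2, 4, 2]
Entering loop: for val in seq:

After execution: prod = 576
576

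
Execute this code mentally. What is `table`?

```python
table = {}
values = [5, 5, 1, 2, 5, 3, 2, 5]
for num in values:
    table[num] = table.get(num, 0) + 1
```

Let's trace through this code step by step.

Initialize: table = {}
Initialize: values = [5, 5, 1, 2, 5, 3, 2, 5]
Entering loop: for num in values:

After execution: table = {5: 4, 1: 1, 2: 2, 3: 1}
{5: 4, 1: 1, 2: 2, 3: 1}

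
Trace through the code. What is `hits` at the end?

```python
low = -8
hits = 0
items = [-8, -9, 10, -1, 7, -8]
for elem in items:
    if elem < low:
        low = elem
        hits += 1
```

Let's trace through this code step by step.

Initialize: low = -8
Initialize: hits = 0
Initialize: items = [-8, -9, 10, -1, 7, -8]
Entering loop: for elem in items:

After execution: hits = 1
1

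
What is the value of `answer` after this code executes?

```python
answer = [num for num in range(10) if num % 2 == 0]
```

Let's trace through this code step by step.

Initialize: answer = [num for num in range(10) if num % 2 == 0]

After execution: answer = [0, 2, 4, 6, 8]
[0, 2, 4, 6, 8]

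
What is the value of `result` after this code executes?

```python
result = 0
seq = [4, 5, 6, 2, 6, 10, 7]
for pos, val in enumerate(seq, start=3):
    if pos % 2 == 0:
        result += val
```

Let's trace through this code step by step.

Initialize: result = 0
Initialize: seq = [4, 5, 6, 2, 6, 10, 7]
Entering loop: for pos, val in enumerate(seq, start=3):

After execution: result = 17
17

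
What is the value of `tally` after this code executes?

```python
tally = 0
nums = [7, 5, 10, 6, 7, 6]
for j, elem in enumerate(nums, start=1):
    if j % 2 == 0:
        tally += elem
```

Let's trace through this code step by step.

Initialize: tally = 0
Initialize: nums = [7, 5, 10, 6, 7, 6]
Entering loop: for j, elem in enumerate(nums, start=1):

After execution: tally = 17
17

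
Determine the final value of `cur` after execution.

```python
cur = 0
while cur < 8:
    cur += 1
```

Let's trace through this code step by step.

Initialize: cur = 0
Entering loop: while cur < 8:

After execution: cur = 8
8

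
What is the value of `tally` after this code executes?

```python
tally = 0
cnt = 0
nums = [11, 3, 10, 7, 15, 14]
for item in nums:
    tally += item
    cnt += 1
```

Let's trace through this code step by step.

Initialize: tally = 0
Initialize: cnt = 0
Initialize: nums = [11, 3, 10, 7, 15, 14]
Entering loop: for item in nums:

After execution: tally = 60
60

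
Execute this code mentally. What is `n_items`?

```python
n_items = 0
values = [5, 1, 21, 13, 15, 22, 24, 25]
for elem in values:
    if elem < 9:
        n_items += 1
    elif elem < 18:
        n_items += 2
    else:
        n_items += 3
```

Let's trace through this code step by step.

Initialize: n_items = 0
Initialize: values = [5, 1, 21, 13, 15, 22, 24, 25]
Entering loop: for elem in values:

After execution: n_items = 18
18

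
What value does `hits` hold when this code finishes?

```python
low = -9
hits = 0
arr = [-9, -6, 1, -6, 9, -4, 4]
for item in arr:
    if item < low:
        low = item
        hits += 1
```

Let's trace through this code step by step.

Initialize: low = -9
Initialize: hits = 0
Initialize: arr = [-9, -6, 1, -6, 9, -4, 4]
Entering loop: for item in arr:

After execution: hits = 0
0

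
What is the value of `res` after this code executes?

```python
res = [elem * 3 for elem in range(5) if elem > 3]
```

Let's trace through this code step by step.

Initialize: res = [elem * 3 for elem in range(5) if elem > 3]

After execution: res = [12]
[12]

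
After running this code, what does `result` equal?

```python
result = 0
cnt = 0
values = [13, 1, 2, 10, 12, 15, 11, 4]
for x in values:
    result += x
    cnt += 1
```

Let's trace through this code step by step.

Initialize: result = 0
Initialize: cnt = 0
Initialize: values = [13, 1, 2, 10, 12, 15, 11, 4]
Entering loop: for x in values:

After execution: result = 68
68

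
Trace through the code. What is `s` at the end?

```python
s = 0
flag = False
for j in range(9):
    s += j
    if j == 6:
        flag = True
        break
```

Let's trace through this code step by step.

Initialize: s = 0
Initialize: flag = False
Entering loop: for j in range(9):

After execution: s = 21
21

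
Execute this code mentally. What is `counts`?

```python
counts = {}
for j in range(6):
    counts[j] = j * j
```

Let's trace through this code step by step.

Initialize: counts = {}
Entering loop: for j in range(6):

After execution: counts = {0: 0, 1: 1, 2: 4, 3: 9, 4: 16, 5: 25}
{0: 0, 1: 1, 2: 4, 3: 9, 4: 16, 5: 25}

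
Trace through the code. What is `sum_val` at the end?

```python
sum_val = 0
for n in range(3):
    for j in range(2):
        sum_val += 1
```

Let's trace through this code step by step.

Initialize: sum_val = 0
Entering loop: for n in range(3):

After execution: sum_val = 6
6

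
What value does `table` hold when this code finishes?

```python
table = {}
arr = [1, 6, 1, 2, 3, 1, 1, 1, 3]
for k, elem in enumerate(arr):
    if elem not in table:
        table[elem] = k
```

Let's trace through this code step by step.

Initialize: table = {}
Initialize: arr = [1, 6, 1, 2, 3, 1, 1, 1, 3]
Entering loop: for k, elem in enumerate(arr):

After execution: table = {1: 0, 6: 1, 2: 3, 3: 4}
{1: 0, 6: 1, 2: 3, 3: 4}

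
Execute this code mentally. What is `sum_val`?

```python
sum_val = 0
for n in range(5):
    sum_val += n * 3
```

Let's trace through this code step by step.

Initialize: sum_val = 0
Entering loop: for n in range(5):

After execution: sum_val = 30
30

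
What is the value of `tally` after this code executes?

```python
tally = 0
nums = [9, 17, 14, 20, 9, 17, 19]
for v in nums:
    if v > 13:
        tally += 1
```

Let's trace through this code step by step.

Initialize: tally = 0
Initialize: nums = [9, 17, 14, 20, 9, 17, 19]
Entering loop: for v in nums:

After execution: tally = 5
5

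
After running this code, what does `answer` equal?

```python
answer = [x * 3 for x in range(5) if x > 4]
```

Let's trace through this code step by step.

Initialize: answer = [x * 3 for x in range(5) if x > 4]

After execution: answer = []
[]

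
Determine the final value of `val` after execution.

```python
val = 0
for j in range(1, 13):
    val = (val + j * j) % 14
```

Let's trace through this code step by step.

Initialize: val = 0
Entering loop: for j in range(1, 13):

After execution: val = 6
6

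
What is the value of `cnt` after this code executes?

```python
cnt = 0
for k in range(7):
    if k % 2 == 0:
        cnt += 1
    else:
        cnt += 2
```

Let's trace through this code step by step.

Initialize: cnt = 0
Entering loop: for k in range(7):

After execution: cnt = 10
10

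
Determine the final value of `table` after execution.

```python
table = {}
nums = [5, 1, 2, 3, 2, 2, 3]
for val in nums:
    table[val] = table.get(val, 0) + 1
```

Let's trace through this code step by step.

Initialize: table = {}
Initialize: nums = [5, 1, 2, 3, 2, 2, 3]
Entering loop: for val in nums:

After execution: table = {5: 1, 1: 1, 2: 3, 3: 2}
{5: 1, 1: 1, 2: 3, 3: 2}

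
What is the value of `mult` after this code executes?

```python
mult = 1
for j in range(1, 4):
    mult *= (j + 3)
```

Let's trace through this code step by step.

Initialize: mult = 1
Entering loop: for j in range(1, 4):

After execution: mult = 120
120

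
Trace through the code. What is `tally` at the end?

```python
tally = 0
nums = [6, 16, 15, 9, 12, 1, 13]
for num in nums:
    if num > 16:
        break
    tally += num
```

Let's trace through this code step by step.

Initialize: tally = 0
Initialize: nums = [6, 16, 15, 9, 12, 1, 13]
Entering loop: for num in nums:

After execution: tally = 72
72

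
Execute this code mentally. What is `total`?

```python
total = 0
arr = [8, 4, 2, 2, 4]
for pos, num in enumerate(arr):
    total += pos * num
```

Let's trace through this code step by step.

Initialize: total = 0
Initialize: arr = [8, 4, 2, 2, 4]
Entering loop: for pos, num in enumerate(arr):

After execution: total = 30
30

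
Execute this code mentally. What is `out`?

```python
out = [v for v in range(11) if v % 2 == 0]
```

Let's trace through this code step by step.

Initialize: out = [v for v in range(11) if v % 2 == 0]

After execution: out = [0, 2, 4, 6, 8, 10]
[0, 2, 4, 6, 8, 10]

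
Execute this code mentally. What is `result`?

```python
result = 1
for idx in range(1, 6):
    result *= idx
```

Let's trace through this code step by step.

Initialize: result = 1
Entering loop: for idx in range(1, 6):

After execution: result = 120
120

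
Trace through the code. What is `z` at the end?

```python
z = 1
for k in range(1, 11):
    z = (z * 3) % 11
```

Let's trace through this code step by step.

Initialize: z = 1
Entering loop: for k in range(1, 11):

After execution: z = 1
1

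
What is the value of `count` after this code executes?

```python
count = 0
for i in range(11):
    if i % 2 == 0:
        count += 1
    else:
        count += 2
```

Let's trace through this code step by step.

Initialize: count = 0
Entering loop: for i in range(11):

After execution: count = 16
16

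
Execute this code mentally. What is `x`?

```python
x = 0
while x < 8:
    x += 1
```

Let's trace through this code step by step.

Initialize: x = 0
Entering loop: while x < 8:

After execution: x = 8
8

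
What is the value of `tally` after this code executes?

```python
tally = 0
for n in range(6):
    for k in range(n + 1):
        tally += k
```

Let's trace through this code step by step.

Initialize: tally = 0
Entering loop: for n in range(6):

After execution: tally = 35
35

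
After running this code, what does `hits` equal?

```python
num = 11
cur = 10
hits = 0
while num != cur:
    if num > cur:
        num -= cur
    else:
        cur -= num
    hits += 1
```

Let's trace through this code step by step.

Initialize: num = 11
Initialize: cur = 10
Initialize: hits = 0
Entering loop: while num != cur:

After execution: hits = 10
10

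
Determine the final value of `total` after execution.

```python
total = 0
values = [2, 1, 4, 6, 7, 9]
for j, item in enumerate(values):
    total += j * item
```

Let's trace through this code step by step.

Initialize: total = 0
Initialize: values = [2, 1, 4, 6, 7, 9]
Entering loop: for j, item in enumerate(values):

After execution: total = 100
100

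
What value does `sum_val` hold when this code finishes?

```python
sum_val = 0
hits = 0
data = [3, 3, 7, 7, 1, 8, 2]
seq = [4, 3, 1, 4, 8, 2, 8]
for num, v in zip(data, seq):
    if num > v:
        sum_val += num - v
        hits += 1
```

Let's trace through this code step by step.

Initialize: sum_val = 0
Initialize: hits = 0
Initialize: data = [3, 3, 7, 7, 1, 8, 2]
Initialize: seq = [4, 3, 1, 4, 8, 2, 8]
Entering loop: for num, v in zip(data, seq):

After execution: sum_val = 15
15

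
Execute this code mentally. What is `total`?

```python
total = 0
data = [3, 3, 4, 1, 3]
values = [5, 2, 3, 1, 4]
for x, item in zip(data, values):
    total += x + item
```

Let's trace through this code step by step.

Initialize: total = 0
Initialize: data = [3, 3, 4, 1, 3]
Initialize: values = [5, 2, 3, 1, 4]
Entering loop: for x, item in zip(data, values):

After execution: total = 29
29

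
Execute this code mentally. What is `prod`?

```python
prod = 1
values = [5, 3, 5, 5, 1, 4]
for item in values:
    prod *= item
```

Let's trace through this code step by step.

Initialize: prod = 1
Initialize: values = [5, 3, 5, 5, 1, 4]
Entering loop: for item in values:

After execution: prod = 1500
1500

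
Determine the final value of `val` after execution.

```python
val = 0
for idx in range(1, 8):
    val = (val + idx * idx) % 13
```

Let's trace through this code step by step.

Initialize: val = 0
Entering loop: for idx in range(1, 8):

After execution: val = 10
10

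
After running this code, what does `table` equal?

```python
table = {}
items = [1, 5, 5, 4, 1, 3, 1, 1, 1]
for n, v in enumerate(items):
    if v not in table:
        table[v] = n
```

Let's trace through this code step by step.

Initialize: table = {}
Initialize: items = [1, 5, 5, 4, 1, 3, 1, 1, 1]
Entering loop: for n, v in enumerate(items):

After execution: table = {1: 0, 5: 1, 4: 3, 3: 5}
{1: 0, 5: 1, 4: 3, 3: 5}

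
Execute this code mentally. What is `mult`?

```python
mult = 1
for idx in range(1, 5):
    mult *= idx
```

Let's trace through this code step by step.

Initialize: mult = 1
Entering loop: for idx in range(1, 5):

After execution: mult = 24
24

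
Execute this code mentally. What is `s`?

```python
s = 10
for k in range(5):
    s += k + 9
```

Let's trace through this code step by step.

Initialize: s = 10
Entering loop: for k in range(5):

After execution: s = 65
65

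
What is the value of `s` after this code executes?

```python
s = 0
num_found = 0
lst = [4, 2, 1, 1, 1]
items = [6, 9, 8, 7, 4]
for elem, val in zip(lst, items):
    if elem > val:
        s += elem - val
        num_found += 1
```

Let's trace through this code step by step.

Initialize: s = 0
Initialize: num_found = 0
Initialize: lst = [4, 2, 1, 1, 1]
Initialize: items = [6, 9, 8, 7, 4]
Entering loop: for elem, val in zip(lst, items):

After execution: s = 0
0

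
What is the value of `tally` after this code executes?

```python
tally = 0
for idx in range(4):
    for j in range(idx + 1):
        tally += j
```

Let's trace through this code step by step.

Initialize: tally = 0
Entering loop: for idx in range(4):

After execution: tally = 10
10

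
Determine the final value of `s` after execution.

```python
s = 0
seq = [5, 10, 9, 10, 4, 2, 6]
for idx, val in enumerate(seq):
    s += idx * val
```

Let's trace through this code step by step.

Initialize: s = 0
Initialize: seq = [5, 10, 9, 10, 4, 2, 6]
Entering loop: for idx, val in enumerate(seq):

After execution: s = 120
120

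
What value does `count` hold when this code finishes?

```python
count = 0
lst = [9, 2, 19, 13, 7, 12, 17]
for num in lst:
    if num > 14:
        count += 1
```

Let's trace through this code step by step.

Initialize: count = 0
Initialize: lst = [9, 2, 19, 13, 7, 12, 17]
Entering loop: for num in lst:

After execution: count = 2
2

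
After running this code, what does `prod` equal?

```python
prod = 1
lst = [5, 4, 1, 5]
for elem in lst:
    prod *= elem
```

Let's trace through this code step by step.

Initialize: prod = 1
Initialize: lst = [5, 4, 1, 5]
Entering loop: for elem in lst:

After execution: prod = 100
100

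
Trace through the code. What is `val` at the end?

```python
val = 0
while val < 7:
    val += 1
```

Let's trace through this code step by step.

Initialize: val = 0
Entering loop: while val < 7:

After execution: val = 7
7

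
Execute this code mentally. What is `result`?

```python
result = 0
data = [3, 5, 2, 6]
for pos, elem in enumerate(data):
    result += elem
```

Let's trace through this code step by step.

Initialize: result = 0
Initialize: data = [3, 5, 2, 6]
Entering loop: for pos, elem in enumerate(data):

After execution: result = 16
16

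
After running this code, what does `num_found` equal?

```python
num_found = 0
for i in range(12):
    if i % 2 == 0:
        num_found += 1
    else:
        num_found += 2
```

Let's trace through this code step by step.

Initialize: num_found = 0
Entering loop: for i in range(12):

After execution: num_found = 18
18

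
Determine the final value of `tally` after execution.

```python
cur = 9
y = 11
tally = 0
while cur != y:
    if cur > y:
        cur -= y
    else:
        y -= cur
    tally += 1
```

Let's trace through this code step by step.

Initialize: cur = 9
Initialize: y = 11
Initialize: tally = 0
Entering loop: while cur != y:

After execution: tally = 6
6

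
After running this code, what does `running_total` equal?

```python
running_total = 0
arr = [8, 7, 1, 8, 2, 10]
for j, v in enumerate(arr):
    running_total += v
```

Let's trace through this code step by step.

Initialize: running_total = 0
Initialize: arr = [8, 7, 1, 8, 2, 10]
Entering loop: for j, v in enumerate(arr):

After execution: running_total = 36
36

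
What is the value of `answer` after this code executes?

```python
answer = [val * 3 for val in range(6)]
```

Let's trace through this code step by step.

Initialize: answer = [val * 3 for val in range(6)]

After execution: answer = [0, 3, 6, 9, 12, 15]
[0, 3, 6, 9, 12, 15]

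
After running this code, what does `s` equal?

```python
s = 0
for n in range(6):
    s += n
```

Let's trace through this code step by step.

Initialize: s = 0
Entering loop: for n in range(6):

After execution: s = 15
15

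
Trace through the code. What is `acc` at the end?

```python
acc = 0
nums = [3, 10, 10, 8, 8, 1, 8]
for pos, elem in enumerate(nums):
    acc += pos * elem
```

Let's trace through this code step by step.

Initialize: acc = 0
Initialize: nums = [3, 10, 10, 8, 8, 1, 8]
Entering loop: for pos, elem in enumerate(nums):

After execution: acc = 139
139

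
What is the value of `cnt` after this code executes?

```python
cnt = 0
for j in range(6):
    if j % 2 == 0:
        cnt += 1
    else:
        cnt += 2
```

Let's trace through this code step by step.

Initialize: cnt = 0
Entering loop: for j in range(6):

After execution: cnt = 9
9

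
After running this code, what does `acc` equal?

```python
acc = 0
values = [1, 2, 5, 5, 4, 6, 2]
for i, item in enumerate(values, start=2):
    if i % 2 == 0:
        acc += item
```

Let's trace through this code step by step.

Initialize: acc = 0
Initialize: values = [1, 2, 5, 5, 4, 6, 2]
Entering loop: for i, item in enumerate(values, start=2):

After execution: acc = 12
12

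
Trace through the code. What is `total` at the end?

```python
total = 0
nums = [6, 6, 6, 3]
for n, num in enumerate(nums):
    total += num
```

Let's trace through this code step by step.

Initialize: total = 0
Initialize: nums = [6, 6, 6, 3]
Entering loop: for n, num in enumerate(nums):

After execution: total = 21
21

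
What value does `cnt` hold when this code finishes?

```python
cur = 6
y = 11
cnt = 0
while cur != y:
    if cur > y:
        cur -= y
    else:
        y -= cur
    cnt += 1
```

Let's trace through this code step by step.

Initialize: cur = 6
Initialize: y = 11
Initialize: cnt = 0
Entering loop: while cur != y:

After execution: cnt = 6
6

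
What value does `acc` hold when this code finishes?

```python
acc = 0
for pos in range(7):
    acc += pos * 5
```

Let's trace through this code step by step.

Initialize: acc = 0
Entering loop: for pos in range(7):

After execution: acc = 105
105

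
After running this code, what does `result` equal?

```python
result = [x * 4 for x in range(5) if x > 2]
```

Let's trace through this code step by step.

Initialize: result = [x * 4 for x in range(5) if x > 2]

After execution: result = [12, 16]
[12, 16]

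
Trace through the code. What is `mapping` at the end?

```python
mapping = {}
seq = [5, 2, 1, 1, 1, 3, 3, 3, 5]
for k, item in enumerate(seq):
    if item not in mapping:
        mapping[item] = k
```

Let's trace through this code step by step.

Initialize: mapping = {}
Initialize: seq = [5, 2, 1, 1, 1, 3, 3, 3, 5]
Entering loop: for k, item in enumerate(seq):

After execution: mapping = {5: 0, 2: 1, 1: 2, 3: 5}
{5: 0, 2: 1, 1: 2, 3: 5}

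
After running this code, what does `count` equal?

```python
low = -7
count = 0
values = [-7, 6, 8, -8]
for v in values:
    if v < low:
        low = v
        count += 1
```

Let's trace through this code step by step.

Initialize: low = -7
Initialize: count = 0
Initialize: values = [-7, 6, 8, -8]
Entering loop: for v in values:

After execution: count = 1
1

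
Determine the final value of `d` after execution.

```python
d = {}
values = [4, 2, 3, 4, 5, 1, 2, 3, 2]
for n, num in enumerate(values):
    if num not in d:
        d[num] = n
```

Let's trace through this code step by step.

Initialize: d = {}
Initialize: values = [4, 2, 3, 4, 5, 1, 2, 3, 2]
Entering loop: for n, num in enumerate(values):

After execution: d = {4: 0, 2: 1, 3: 2, 5: 4, 1: 5}
{4: 0, 2: 1, 3: 2, 5: 4, 1: 5}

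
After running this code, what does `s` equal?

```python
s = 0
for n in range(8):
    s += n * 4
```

Let's trace through this code step by step.

Initialize: s = 0
Entering loop: for n in range(8):

After execution: s = 112
112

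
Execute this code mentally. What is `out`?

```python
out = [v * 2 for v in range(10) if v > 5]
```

Let's trace through this code step by step.

Initialize: out = [v * 2 for v in range(10) if v > 5]

After execution: out = [12, 14, 16, 18]
[12, 14, 16, 18]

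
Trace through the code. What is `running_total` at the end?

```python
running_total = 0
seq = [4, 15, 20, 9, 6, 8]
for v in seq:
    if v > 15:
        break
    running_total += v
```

Let's trace through this code step by step.

Initialize: running_total = 0
Initialize: seq = [4, 15, 20, 9, 6, 8]
Entering loop: for v in seq:

After execution: running_total = 19
19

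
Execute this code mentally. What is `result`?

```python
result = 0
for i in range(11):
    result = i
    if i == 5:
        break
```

Let's trace through this code step by step.

Initialize: result = 0
Entering loop: for i in range(11):

After execution: result = 5
5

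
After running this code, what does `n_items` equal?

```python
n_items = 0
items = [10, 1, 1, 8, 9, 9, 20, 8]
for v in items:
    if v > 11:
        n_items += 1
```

Let's trace through this code step by step.

Initialize: n_items = 0
Initialize: items = [10, 1, 1, 8, 9, 9, 20, 8]
Entering loop: for v in items:

After execution: n_items = 1
1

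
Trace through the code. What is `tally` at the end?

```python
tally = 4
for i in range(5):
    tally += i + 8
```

Let's trace through this code step by step.

Initialize: tally = 4
Entering loop: for i in range(5):

After execution: tally = 54
54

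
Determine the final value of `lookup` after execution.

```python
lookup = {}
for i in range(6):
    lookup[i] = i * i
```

Let's trace through this code step by step.

Initialize: lookup = {}
Entering loop: for i in range(6):

After execution: lookup = {0: 0, 1: 1, 2: 4, 3: 9, 4: 16, 5: 25}
{0: 0, 1: 1, 2: 4, 3: 9, 4: 16, 5: 25}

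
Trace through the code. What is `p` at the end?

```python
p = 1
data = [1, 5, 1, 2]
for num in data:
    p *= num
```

Let's trace through this code step by step.

Initialize: p = 1
Initialize: data = [1, 5, 1, 2]
Entering loop: for num in data:

After execution: p = 10
10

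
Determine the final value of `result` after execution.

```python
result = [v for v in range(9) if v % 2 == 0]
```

Let's trace through this code step by step.

Initialize: result = [v for v in range(9) if v % 2 == 0]

After execution: result = [0, 2, 4, 6, 8]
[0, 2, 4, 6, 8]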